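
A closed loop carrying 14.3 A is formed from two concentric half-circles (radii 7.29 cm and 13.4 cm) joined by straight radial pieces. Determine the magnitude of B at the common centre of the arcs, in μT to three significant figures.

The radial connectors point toward the centre, so dl × r̂ = 0 and they contribute nothing.
Each semicircle gives μ₀I/(4R): inner arc 6.16×10⁻⁵ T, outer arc 3.35×10⁻⁵ T.
The two arcs carry current in opposite angular senses, so their fields oppose: B = |6.16×10⁻⁵ − 3.35×10⁻⁵| = 2.81×10⁻⁵ T.

B ≈ 28.1 μT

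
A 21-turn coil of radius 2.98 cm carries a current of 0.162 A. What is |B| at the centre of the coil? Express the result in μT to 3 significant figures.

B ≈ 71.7 μT

For an N-turn flat coil, B = Nμ₀I/(2R) with R = 0.0298 m.
B = 21 × 3.42×10⁻⁶ T = 7.17×10⁻⁵ T.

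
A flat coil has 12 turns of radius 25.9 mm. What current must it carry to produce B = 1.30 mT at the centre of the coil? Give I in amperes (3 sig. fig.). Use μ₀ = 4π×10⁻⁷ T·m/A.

I ≈ 4.47 A

For an N-turn coil, B = Nμ₀I/(2R) with R = 0.0259 m, so I = 2RB/(Nμ₀) = 2 × 0.0259 × 1.30×10⁻³ / (12 × 4π×10⁻⁷) = 4.47 A.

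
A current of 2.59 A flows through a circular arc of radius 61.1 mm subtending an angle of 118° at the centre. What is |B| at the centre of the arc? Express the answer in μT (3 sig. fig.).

The Biot–Savart field of a circular arc at its centre is B = μ₀Iφ/(4πR), with φ = 2.059 rad.
B = (4π×10⁻⁷ × 2.59 × 2.059) / (4π × 0.0611) = 8.73×10⁻⁶ T.

B ≈ 8.73 μT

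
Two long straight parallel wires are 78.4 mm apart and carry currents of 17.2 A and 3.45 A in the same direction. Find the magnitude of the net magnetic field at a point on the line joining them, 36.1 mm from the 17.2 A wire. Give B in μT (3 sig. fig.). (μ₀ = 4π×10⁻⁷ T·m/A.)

B ≈ 79.0 μT

Each long wire gives B = μ₀I/(2πd). Distances are d₁ = 0.0361 m and d₂ = 0.0423 m.
B₁ = 9.53×10⁻⁵ T, B₂ = 1.63×10⁻⁵ T.
Between parallel currents the two contributions point in opposite directions, so they subtract. B = |B₁ − B₂| = |9.53×10⁻⁵ − 1.63×10⁻⁵| = 7.90×10⁻⁵ T.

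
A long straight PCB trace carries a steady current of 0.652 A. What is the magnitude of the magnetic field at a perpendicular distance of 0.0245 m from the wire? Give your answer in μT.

For an infinitely long straight wire, B = μ₀I/(2πd).
B = (4π×10⁻⁷ × 0.652) / (2π × 0.0245) = 5.32×10⁻⁶ T.

B ≈ 5.32 μT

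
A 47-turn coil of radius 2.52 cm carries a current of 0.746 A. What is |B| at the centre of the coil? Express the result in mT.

B ≈ 0.874 mT

For an N-turn flat coil, B = Nμ₀I/(2R) with R = 0.0252 m.
B = 47 × 1.86×10⁻⁵ T = 8.74×10⁻⁴ T.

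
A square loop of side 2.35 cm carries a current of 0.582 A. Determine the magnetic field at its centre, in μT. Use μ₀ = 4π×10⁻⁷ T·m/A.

Each side is a finite straight segment at perpendicular distance d = a/(2 tan(π/4)) = 0.01175 m from the centre, with end-angles ±π/4.
One side contributes B₁ = (μ₀I/4πd)·2 sin(π/4) = 7.00×10⁻⁶ T.
All 4 sides add in the same direction: B = 4 × 7.00×10⁻⁶ = 2.80×10⁻⁵ T.

B ≈ 28.0 μT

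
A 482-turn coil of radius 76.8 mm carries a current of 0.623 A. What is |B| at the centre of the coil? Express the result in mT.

B ≈ 2.46 mT

For an N-turn flat coil, B = Nμ₀I/(2R) with R = 0.0768 m.
B = 482 × 5.10×10⁻⁶ T = 2.46×10⁻³ T.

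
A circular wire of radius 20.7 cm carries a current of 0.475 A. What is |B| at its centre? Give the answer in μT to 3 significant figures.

At the centre of a circular loop the Biot–Savart law gives B = μ₀I/(2R).
B = (4π×10⁻⁷ × 0.475) / (2 × 0.207) = 1.44×10⁻⁶ T.

B ≈ 1.44 μT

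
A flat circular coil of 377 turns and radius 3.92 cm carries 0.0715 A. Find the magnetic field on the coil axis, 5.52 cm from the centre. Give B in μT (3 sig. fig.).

For an N-turn flat coil, B = Nμ₀IR²/[2(R²+z²)^(3/2)] with R = 0.0392 m, z = 0.0552 m.
B = 377 × 2.22×10⁻⁷ T = 8.39×10⁻⁵ T.

B ≈ 83.9 μT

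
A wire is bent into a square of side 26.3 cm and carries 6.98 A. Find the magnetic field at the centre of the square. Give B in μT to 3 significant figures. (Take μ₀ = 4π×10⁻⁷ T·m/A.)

Each side is a finite straight segment at perpendicular distance d = a/(2 tan(π/4)) = 0.1315 m from the centre, with end-angles ±π/4.
One side contributes B₁ = (μ₀I/4πd)·2 sin(π/4) = 7.51×10⁻⁶ T.
All 4 sides add in the same direction: B = 4 × 7.51×10⁻⁶ = 3.00×10⁻⁵ T.

B ≈ 30.0 μT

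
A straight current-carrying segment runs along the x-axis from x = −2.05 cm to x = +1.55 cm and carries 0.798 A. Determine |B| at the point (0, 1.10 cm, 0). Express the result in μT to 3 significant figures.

B ≈ 12.3 μT

For a finite straight segment, B = (μ₀I/4πd)(sinθ₁ + sinθ₂), where θ₁, θ₂ are the angles from the perpendicular to each end.
The perpendicular distance is d = 0.011 m; the end-offsets along the wire are a = 0.0205 m and b = 0.0155 m.
sinθ₁ = 0.0205/√(0.0205²+0.011²) = 0.8812; sinθ₂ = 0.0155/√(0.0155²+0.011²) = 0.8155.
B = (4π×10⁻⁷ × 0.798) / (4π × 0.011) × (0.8812 + 0.8155) = 1.23×10⁻⁵ T.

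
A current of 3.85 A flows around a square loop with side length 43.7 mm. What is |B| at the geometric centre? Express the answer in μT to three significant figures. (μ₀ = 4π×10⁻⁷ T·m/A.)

Each side is a finite straight segment at perpendicular distance d = a/(2 tan(π/4)) = 0.02185 m from the centre, with end-angles ±π/4.
One side contributes B₁ = (μ₀I/4πd)·2 sin(π/4) = 2.49×10⁻⁵ T.
All 4 sides add in the same direction: B = 4 × 2.49×10⁻⁵ = 9.97×10⁻⁵ T.

B ≈ 99.7 μT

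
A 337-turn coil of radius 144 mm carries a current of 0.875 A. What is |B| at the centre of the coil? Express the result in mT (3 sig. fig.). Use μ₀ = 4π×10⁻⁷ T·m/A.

For an N-turn flat coil, B = Nμ₀I/(2R) with R = 0.144 m.
B = 337 × 3.82×10⁻⁶ T = 1.29×10⁻³ T.

B ≈ 1.29 mT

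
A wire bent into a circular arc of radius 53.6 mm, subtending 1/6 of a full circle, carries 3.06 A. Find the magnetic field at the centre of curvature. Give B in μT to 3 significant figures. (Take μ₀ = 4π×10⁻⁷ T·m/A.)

B ≈ 5.98 μT

The Biot–Savart field of a circular arc at its centre is B = μ₀Iφ/(4πR), with φ = 1.047 rad.
B = (4π×10⁻⁷ × 3.06 × 1.047) / (4π × 0.0536) = 5.98×10⁻⁶ T.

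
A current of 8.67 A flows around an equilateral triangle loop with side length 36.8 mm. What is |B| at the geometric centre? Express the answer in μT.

B ≈ 424 μT

Each side is a finite straight segment at perpendicular distance d = a/(2 tan(π/3)) = 0.01062 m from the centre, with end-angles ±π/3.
One side contributes B₁ = (μ₀I/4πd)·2 sin(π/3) = 1.41×10⁻⁴ T.
All 3 sides add in the same direction: B = 3 × 1.41×10⁻⁴ = 4.24×10⁻⁴ T.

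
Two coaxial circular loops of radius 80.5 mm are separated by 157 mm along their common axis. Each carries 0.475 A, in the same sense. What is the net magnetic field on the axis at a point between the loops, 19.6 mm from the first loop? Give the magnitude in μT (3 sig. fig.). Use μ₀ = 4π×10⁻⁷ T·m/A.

B ≈ 3.88 μT

Each loop contributes B = μ₀IR²/[2(R²+z²)^(3/2)] on the axis, with z measured from that loop.
Loop 1 (z = 0.0196 m): B₁ = 3.40×10⁻⁶ T. Loop 2 (z = 0.1374 m): B₂ = 4.79×10⁻⁷ T.
The fields add: B = B₁ + B₂ = 3.88×10⁻⁶ T.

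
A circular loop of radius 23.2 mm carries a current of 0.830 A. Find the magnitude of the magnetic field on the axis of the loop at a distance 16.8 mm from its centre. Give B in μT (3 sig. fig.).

On the axis of a circular loop, B = μ₀IR² / [2(R²+z²)^(3/2)].
R² + z² = (0.0232)² + (0.0168)² = 0.0008205 m², and (R²+z²)^(3/2) = 2.35×10⁻⁵ m³.
B = (4π×10⁻⁷ × 0.830 × 0.0005382) / (2 × 2.35×10⁻⁵) = 1.19×10⁻⁵ T.

B ≈ 11.9 μT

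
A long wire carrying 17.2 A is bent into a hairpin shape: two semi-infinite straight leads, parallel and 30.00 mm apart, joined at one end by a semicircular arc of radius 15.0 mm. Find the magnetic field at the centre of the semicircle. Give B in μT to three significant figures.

The semicircular arc contributes B_arc = μ₀I·π/(4πR) = μ₀I/(4R) = 3.60×10⁻⁴ T.
Each semi-infinite lead is at perpendicular distance R = 0.015 m from the centre, with the perpendicular foot at its near end, so it contributes μ₀I/(4πR); both point the same way, together 2.29×10⁻⁴ T.
Arc and leads all point the same direction: B = 3.60×10⁻⁴ + 2.29×10⁻⁴ = 5.90×10⁻⁴ T.

B ≈ 590 μT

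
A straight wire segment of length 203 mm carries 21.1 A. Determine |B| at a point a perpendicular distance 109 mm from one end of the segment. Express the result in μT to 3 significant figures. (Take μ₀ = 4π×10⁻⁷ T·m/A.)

B ≈ 17.1 μT

For a finite straight segment, B = (μ₀I/4πd)(sinθ₁ + sinθ₂), where θ₁, θ₂ are the angles from the perpendicular to each end.
The perpendicular foot is at one end, so the two end-offsets along the wire are 0 and L = 0.203 m.
sinθ₁ = 0/√(0²+0.109²) = 0.0000; sinθ₂ = 0.203/√(0.203²+0.109²) = 0.8810.
B = (4π×10⁻⁷ × 21.1) / (4π × 0.109) × (0.0000 + 0.8810) = 1.71×10⁻⁵ T.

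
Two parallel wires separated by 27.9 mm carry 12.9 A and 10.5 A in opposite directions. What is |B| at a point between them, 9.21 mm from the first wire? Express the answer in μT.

Each long wire gives B = μ₀I/(2πd). Distances are d₁ = 0.00921 m and d₂ = 0.01869 m.
B₁ = 2.80×10⁻⁴ T, B₂ = 1.12×10⁻⁴ T.
Between antiparallel currents both contributions point the same way, so they add. B = B₁ + B₂ = 2.80×10⁻⁴ + 1.12×10⁻⁴ = 3.92×10⁻⁴ T.

B ≈ 392 μT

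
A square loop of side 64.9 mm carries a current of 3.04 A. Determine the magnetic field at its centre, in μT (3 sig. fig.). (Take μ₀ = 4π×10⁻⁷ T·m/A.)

Each side is a finite straight segment at perpendicular distance d = a/(2 tan(π/4)) = 0.03245 m from the centre, with end-angles ±π/4.
One side contributes B₁ = (μ₀I/4πd)·2 sin(π/4) = 1.32×10⁻⁵ T.
All 4 sides add in the same direction: B = 4 × 1.32×10⁻⁵ = 5.30×10⁻⁵ T.

B ≈ 53.0 μT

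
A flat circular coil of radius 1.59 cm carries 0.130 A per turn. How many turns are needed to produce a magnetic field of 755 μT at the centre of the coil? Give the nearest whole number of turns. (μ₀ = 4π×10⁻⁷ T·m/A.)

For an N-turn coil, B = Nμ₀I/(2R). A single turn gives B₁ = 5.14×10⁻⁶ T with R = 0.0159 m.
N = B/B₁ = 7.55×10⁻⁴ / 5.14×10⁻⁶ = 146.97.

N = 147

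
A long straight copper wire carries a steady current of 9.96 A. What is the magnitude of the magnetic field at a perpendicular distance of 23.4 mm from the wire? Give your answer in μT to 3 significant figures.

For an infinitely long straight wire, B = μ₀I/(2πd).
B = (4π×10⁻⁷ × 9.96) / (2π × 0.0234) = 8.51×10⁻⁵ T.

B ≈ 85.1 μT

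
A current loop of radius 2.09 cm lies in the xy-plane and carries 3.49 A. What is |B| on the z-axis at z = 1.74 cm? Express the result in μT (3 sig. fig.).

B ≈ 47.6 μT

On the axis of a circular loop, B = μ₀IR² / [2(R²+z²)^(3/2)].
R² + z² = (0.0209)² + (0.0174)² = 0.0007396 m², and (R²+z²)^(3/2) = 2.01×10⁻⁵ m³.
B = (4π×10⁻⁷ × 3.49 × 0.0004368) / (2 × 2.01×10⁻⁵) = 4.76×10⁻⁵ T.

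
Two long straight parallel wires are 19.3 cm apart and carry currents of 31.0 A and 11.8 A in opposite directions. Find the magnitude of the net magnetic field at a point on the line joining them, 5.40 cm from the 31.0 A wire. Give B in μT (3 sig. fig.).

B ≈ 132 μT

Each long wire gives B = μ₀I/(2πd). Distances are d₁ = 0.054 m and d₂ = 0.139 m.
B₁ = 1.15×10⁻⁴ T, B₂ = 1.70×10⁻⁵ T.
Between antiparallel currents both contributions point the same way, so they add. B = B₁ + B₂ = 1.15×10⁻⁴ + 1.70×10⁻⁵ = 1.32×10⁻⁴ T.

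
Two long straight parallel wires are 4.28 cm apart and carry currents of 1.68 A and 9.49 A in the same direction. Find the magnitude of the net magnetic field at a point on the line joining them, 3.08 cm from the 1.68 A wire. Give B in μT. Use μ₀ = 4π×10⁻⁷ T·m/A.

Each long wire gives B = μ₀I/(2πd). Distances are d₁ = 0.0308 m and d₂ = 0.012 m.
B₁ = 1.09×10⁻⁵ T, B₂ = 1.58×10⁻⁴ T.
Between parallel currents the two contributions point in opposite directions, so they subtract. B = |B₁ − B₂| = |1.09×10⁻⁵ − 1.58×10⁻⁴| = 1.47×10⁻⁴ T.

B ≈ 147 μT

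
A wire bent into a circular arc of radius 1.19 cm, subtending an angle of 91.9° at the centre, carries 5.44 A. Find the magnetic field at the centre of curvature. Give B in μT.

B ≈ 73.3 μT

The Biot–Savart field of a circular arc at its centre is B = μ₀Iφ/(4πR), with φ = 1.604 rad.
B = (4π×10⁻⁷ × 5.44 × 1.604) / (4π × 0.0119) = 7.33×10⁻⁵ T.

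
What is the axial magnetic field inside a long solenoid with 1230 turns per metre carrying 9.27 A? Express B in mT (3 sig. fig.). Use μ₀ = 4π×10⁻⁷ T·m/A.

Inside a long solenoid, B = μ₀nI with n = 1230 turns/m.
B = 4π×10⁻⁷ × 1230 × 9.27 = 1.43×10⁻² T.

B ≈ 14.3 mT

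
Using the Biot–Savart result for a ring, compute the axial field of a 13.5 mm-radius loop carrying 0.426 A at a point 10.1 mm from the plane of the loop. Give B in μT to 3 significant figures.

On the axis of a circular loop, B = μ₀IR² / [2(R²+z²)^(3/2)].
R² + z² = (0.0135)² + (0.0101)² = 0.0002843 m², and (R²+z²)^(3/2) = 4.79×10⁻⁶ m³.
B = (4π×10⁻⁷ × 0.426 × 0.0001822) / (2 × 4.79×10⁻⁶) = 1.02×10⁻⁵ T.

B ≈ 10.2 μT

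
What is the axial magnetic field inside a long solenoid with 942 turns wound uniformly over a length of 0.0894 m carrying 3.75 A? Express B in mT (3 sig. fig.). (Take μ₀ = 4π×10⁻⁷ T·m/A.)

B ≈ 49.7 mT

Inside a long solenoid, B = μ₀nI with n = 1.054×10⁴ turns/m.
B = 4π×10⁻⁷ × 1.054×10⁴ × 3.75 = 4.97×10⁻² T.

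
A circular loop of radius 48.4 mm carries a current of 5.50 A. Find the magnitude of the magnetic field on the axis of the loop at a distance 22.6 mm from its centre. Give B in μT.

On the axis of a circular loop, B = μ₀IR² / [2(R²+z²)^(3/2)].
R² + z² = (0.0484)² + (0.0226)² = 0.002853 m², and (R²+z²)^(3/2) = 1.52×10⁻⁴ m³.
B = (4π×10⁻⁷ × 5.50 × 0.002343) / (2 × 1.52×10⁻⁴) = 5.31×10⁻⁵ T.

B ≈ 53.1 μT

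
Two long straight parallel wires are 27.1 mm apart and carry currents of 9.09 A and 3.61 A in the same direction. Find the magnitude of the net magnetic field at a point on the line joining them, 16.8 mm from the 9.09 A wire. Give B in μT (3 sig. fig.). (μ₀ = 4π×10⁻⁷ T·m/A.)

Each long wire gives B = μ₀I/(2πd). Distances are d₁ = 0.0168 m and d₂ = 0.0103 m.
B₁ = 1.08×10⁻⁴ T, B₂ = 7.01×10⁻⁵ T.
Between parallel currents the two contributions point in opposite directions, so they subtract. B = |B₁ − B₂| = |1.08×10⁻⁴ − 7.01×10⁻⁵| = 3.81×10⁻⁵ T.

B ≈ 38.1 μT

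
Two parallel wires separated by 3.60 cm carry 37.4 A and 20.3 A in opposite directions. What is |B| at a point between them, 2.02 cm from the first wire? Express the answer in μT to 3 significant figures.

Each long wire gives B = μ₀I/(2πd). Distances are d₁ = 0.0202 m and d₂ = 0.0158 m.
B₁ = 3.70×10⁻⁴ T, B₂ = 2.57×10⁻⁴ T.
Between antiparallel currents both contributions point the same way, so they add. B = B₁ + B₂ = 3.70×10⁻⁴ + 2.57×10⁻⁴ = 6.27×10⁻⁴ T.

B ≈ 627 μT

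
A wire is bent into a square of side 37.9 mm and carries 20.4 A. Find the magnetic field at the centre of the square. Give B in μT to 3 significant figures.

Each side is a finite straight segment at perpendicular distance d = a/(2 tan(π/4)) = 0.01895 m from the centre, with end-angles ±π/4.
One side contributes B₁ = (μ₀I/4πd)·2 sin(π/4) = 1.52×10⁻⁴ T.
All 4 sides add in the same direction: B = 4 × 1.52×10⁻⁴ = 6.09×10⁻⁴ T.

B ≈ 609 μT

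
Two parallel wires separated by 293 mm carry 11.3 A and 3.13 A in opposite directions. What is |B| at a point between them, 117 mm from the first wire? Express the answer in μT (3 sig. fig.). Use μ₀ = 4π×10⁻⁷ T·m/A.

Each long wire gives B = μ₀I/(2πd). Distances are d₁ = 0.117 m and d₂ = 0.176 m.
B₁ = 1.93×10⁻⁵ T, B₂ = 3.56×10⁻⁶ T.
Between antiparallel currents both contributions point the same way, so they add. B = B₁ + B₂ = 1.93×10⁻⁵ + 3.56×10⁻⁶ = 2.29×10⁻⁵ T.

B ≈ 22.9 μT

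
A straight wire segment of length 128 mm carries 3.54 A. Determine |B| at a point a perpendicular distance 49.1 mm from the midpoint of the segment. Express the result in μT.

For a finite straight segment, B = (μ₀I/4πd)(sinθ₁ + sinθ₂), where θ₁, θ₂ are the angles from the perpendicular to each end.
The perpendicular from the point meets the wire at its midpoint, so each end is L/2 = 0.064 m away along the wire.
sinθ₁ = 0.064/√(0.064²+0.0491²) = 0.7934; sinθ₂ = 0.064/√(0.064²+0.0491²) = 0.7934.
B = (4π×10⁻⁷ × 3.54) / (4π × 0.0491) × (0.7934 + 0.7934) = 1.14×10⁻⁵ T.

B ≈ 11.4 μT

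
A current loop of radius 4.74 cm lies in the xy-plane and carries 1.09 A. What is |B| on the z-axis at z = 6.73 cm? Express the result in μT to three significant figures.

On the axis of a circular loop, B = μ₀IR² / [2(R²+z²)^(3/2)].
R² + z² = (0.0474)² + (0.0673)² = 0.006776 m², and (R²+z²)^(3/2) = 5.58×10⁻⁴ m³.
B = (4π×10⁻⁷ × 1.09 × 0.002247) / (2 × 5.58×10⁻⁴) = 2.76×10⁻⁶ T.

B ≈ 2.76 μT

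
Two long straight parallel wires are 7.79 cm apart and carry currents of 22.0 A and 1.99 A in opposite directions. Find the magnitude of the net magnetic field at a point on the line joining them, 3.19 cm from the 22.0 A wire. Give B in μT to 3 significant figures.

B ≈ 147 μT

Each long wire gives B = μ₀I/(2πd). Distances are d₁ = 0.0319 m and d₂ = 0.046 m.
B₁ = 1.38×10⁻⁴ T, B₂ = 8.65×10⁻⁶ T.
Between antiparallel currents both contributions point the same way, so they add. B = B₁ + B₂ = 1.38×10⁻⁴ + 8.65×10⁻⁶ = 1.47×10⁻⁴ T.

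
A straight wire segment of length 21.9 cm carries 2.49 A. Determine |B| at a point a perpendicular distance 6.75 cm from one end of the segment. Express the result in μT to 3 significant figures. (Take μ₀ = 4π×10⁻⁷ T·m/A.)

B ≈ 3.53 μT

For a finite straight segment, B = (μ₀I/4πd)(sinθ₁ + sinθ₂), where θ₁, θ₂ are the angles from the perpendicular to each end.
The perpendicular foot is at one end, so the two end-offsets along the wire are 0 and L = 0.219 m.
sinθ₁ = 0/√(0²+0.0675²) = 0.0000; sinθ₂ = 0.219/√(0.219²+0.0675²) = 0.9556.
B = (4π×10⁻⁷ × 2.49) / (4π × 0.0675) × (0.0000 + 0.9556) = 3.53×10⁻⁶ T.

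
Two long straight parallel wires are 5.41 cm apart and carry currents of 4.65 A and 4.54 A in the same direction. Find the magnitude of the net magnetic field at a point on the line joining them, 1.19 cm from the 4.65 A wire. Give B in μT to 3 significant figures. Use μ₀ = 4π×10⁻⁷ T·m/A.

B ≈ 56.6 μT

Each long wire gives B = μ₀I/(2πd). Distances are d₁ = 0.0119 m and d₂ = 0.0422 m.
B₁ = 7.82×10⁻⁵ T, B₂ = 2.15×10⁻⁵ T.
Between parallel currents the two contributions point in opposite directions, so they subtract. B = |B₁ − B₂| = |7.82×10⁻⁵ − 2.15×10⁻⁵| = 5.66×10⁻⁵ T.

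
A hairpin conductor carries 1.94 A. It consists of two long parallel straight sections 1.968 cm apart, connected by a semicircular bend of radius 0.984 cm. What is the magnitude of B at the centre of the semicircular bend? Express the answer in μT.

The semicircular arc contributes B_arc = μ₀I·π/(4πR) = μ₀I/(4R) = 6.19×10⁻⁵ T.
Each semi-infinite lead is at perpendicular distance R = 0.00984 m from the centre, with the perpendicular foot at its near end, so it contributes μ₀I/(4πR); both point the same way, together 3.94×10⁻⁵ T.
Arc and leads all point the same direction: B = 6.19×10⁻⁵ + 3.94×10⁻⁵ = 1.01×10⁻⁴ T.

B ≈ 101 μT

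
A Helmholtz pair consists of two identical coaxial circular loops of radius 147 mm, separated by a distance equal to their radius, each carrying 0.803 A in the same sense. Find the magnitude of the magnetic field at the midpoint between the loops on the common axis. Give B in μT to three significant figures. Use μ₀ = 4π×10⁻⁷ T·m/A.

B ≈ 4.91 μT

Each loop contributes B = μ₀IR²/[2(R²+z²)^(3/2)] on the axis, with z measured from that loop.
Loop 1 (z = 0.0735 m): B₁ = 2.46×10⁻⁶ T. Loop 2 (z = 0.0735 m): B₂ = 2.46×10⁻⁶ T.
The fields add: B = B₁ + B₂ = 4.91×10⁻⁶ T.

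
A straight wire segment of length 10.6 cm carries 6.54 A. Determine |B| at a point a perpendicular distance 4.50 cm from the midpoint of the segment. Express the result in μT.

For a finite straight segment, B = (μ₀I/4πd)(sinθ₁ + sinθ₂), where θ₁, θ₂ are the angles from the perpendicular to each end.
The perpendicular from the point meets the wire at its midpoint, so each end is L/2 = 0.053 m away along the wire.
sinθ₁ = 0.053/√(0.053²+0.045²) = 0.7623; sinθ₂ = 0.053/√(0.053²+0.045²) = 0.7623.
B = (4π×10⁻⁷ × 6.54) / (4π × 0.045) × (0.7623 + 0.7623) = 2.22×10⁻⁵ T.

B ≈ 22.2 μT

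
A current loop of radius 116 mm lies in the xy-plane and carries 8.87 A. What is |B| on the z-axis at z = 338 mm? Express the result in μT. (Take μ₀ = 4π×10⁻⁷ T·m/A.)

B ≈ 1.64 μT

On the axis of a circular loop, B = μ₀IR² / [2(R²+z²)^(3/2)].
R² + z² = (0.116)² + (0.338)² = 0.1277 m², and (R²+z²)^(3/2) = 4.56×10⁻² m³.
B = (4π×10⁻⁷ × 8.87 × 0.01346) / (2 × 4.56×10⁻²) = 1.64×10⁻⁶ T.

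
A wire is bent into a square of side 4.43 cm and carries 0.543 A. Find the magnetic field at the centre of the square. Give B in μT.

B ≈ 13.9 μT

Each side is a finite straight segment at perpendicular distance d = a/(2 tan(π/4)) = 0.02215 m from the centre, with end-angles ±π/4.
One side contributes B₁ = (μ₀I/4πd)·2 sin(π/4) = 3.47×10⁻⁶ T.
All 4 sides add in the same direction: B = 4 × 3.47×10⁻⁶ = 1.39×10⁻⁵ T.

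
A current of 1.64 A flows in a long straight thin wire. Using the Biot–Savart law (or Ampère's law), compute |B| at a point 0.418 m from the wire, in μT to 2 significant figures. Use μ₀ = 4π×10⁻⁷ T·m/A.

For an infinitely long straight wire, B = μ₀I/(2πd).
B = (4π×10⁻⁷ × 1.64) / (2π × 0.418) = 7.85×10⁻⁷ T.

B ≈ 0.78 μT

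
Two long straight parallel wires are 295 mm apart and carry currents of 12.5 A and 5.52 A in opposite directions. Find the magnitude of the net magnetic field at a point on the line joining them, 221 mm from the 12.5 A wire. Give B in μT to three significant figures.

Each long wire gives B = μ₀I/(2πd). Distances are d₁ = 0.221 m and d₂ = 0.074 m.
B₁ = 1.13×10⁻⁵ T, B₂ = 1.49×10⁻⁵ T.
Between antiparallel currents both contributions point the same way, so they add. B = B₁ + B₂ = 1.13×10⁻⁵ + 1.49×10⁻⁵ = 2.62×10⁻⁵ T.

B ≈ 26.2 μT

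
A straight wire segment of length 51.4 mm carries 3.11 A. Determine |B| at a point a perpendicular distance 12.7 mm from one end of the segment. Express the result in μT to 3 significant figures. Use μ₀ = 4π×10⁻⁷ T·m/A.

For a finite straight segment, B = (μ₀I/4πd)(sinθ₁ + sinθ₂), where θ₁, θ₂ are the angles from the perpendicular to each end.
The perpendicular foot is at one end, so the two end-offsets along the wire are 0 and L = 0.0514 m.
sinθ₁ = 0/√(0²+0.0127²) = 0.0000; sinθ₂ = 0.0514/√(0.0514²+0.0127²) = 0.9708.
B = (4π×10⁻⁷ × 3.11) / (4π × 0.0127) × (0.0000 + 0.9708) = 2.38×10⁻⁵ T.

B ≈ 23.8 μT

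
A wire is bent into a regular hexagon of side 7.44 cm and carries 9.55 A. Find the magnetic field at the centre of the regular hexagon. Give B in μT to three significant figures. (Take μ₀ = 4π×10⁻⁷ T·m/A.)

Each side is a finite straight segment at perpendicular distance d = a/(2 tan(π/6)) = 0.06443 m from the centre, with end-angles ±π/6.
One side contributes B₁ = (μ₀I/4πd)·2 sin(π/6) = 1.48×10⁻⁵ T.
All 6 sides add in the same direction: B = 6 × 1.48×10⁻⁵ = 8.89×10⁻⁵ T.

B ≈ 88.9 μT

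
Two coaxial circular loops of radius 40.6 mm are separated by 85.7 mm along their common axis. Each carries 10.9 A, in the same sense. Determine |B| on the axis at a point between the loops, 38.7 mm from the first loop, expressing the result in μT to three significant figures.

B ≈ 111 μT

Each loop contributes B = μ₀IR²/[2(R²+z²)^(3/2)] on the axis, with z measured from that loop.
Loop 1 (z = 0.0387 m): B₁ = 6.40×10⁻⁵ T. Loop 2 (z = 0.047 m): B₂ = 4.71×10⁻⁵ T.
The fields add: B = B₁ + B₂ = 1.11×10⁻⁴ T.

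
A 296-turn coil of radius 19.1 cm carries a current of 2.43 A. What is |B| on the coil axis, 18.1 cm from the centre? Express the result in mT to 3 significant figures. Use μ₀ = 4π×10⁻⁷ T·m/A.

B ≈ 0.905 mT

For an N-turn flat coil, B = Nμ₀IR²/[2(R²+z²)^(3/2)] with R = 0.191 m, z = 0.181 m.
B = 296 × 3.06×10⁻⁶ T = 9.05×10⁻⁴ T.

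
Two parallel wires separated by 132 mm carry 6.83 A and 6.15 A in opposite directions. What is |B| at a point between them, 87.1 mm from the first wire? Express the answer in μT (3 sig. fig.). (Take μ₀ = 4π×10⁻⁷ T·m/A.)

B ≈ 43.1 μT

Each long wire gives B = μ₀I/(2πd). Distances are d₁ = 0.0871 m and d₂ = 0.0449 m.
B₁ = 1.57×10⁻⁵ T, B₂ = 2.74×10⁻⁵ T.
Between antiparallel currents both contributions point the same way, so they add. B = B₁ + B₂ = 1.57×10⁻⁵ + 2.74×10⁻⁵ = 4.31×10⁻⁵ T.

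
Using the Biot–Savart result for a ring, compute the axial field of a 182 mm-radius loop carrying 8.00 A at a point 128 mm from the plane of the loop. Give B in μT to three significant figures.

B ≈ 15.1 μT

On the axis of a circular loop, B = μ₀IR² / [2(R²+z²)^(3/2)].
R² + z² = (0.182)² + (0.128)² = 0.04951 m², and (R²+z²)^(3/2) = 1.10×10⁻² m³.
B = (4π×10⁻⁷ × 8.00 × 0.03312) / (2 × 1.10×10⁻²) = 1.51×10⁻⁵ T.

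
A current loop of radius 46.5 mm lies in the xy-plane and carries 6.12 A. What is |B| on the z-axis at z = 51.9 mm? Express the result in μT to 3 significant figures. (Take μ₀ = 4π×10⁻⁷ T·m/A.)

On the axis of a circular loop, B = μ₀IR² / [2(R²+z²)^(3/2)].
R² + z² = (0.0465)² + (0.0519)² = 0.004856 m², and (R²+z²)^(3/2) = 3.38×10⁻⁴ m³.
B = (4π×10⁻⁷ × 6.12 × 0.002162) / (2 × 3.38×10⁻⁴) = 2.46×10⁻⁵ T.

B ≈ 24.6 μT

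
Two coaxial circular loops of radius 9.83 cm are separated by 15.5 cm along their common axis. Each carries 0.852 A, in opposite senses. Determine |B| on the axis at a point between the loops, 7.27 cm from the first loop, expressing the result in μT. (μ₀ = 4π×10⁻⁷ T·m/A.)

Each loop contributes B = μ₀IR²/[2(R²+z²)^(3/2)] on the axis, with z measured from that loop.
Loop 1 (z = 0.0727 m): B₁ = 2.83×10⁻⁶ T. Loop 2 (z = 0.0823 m): B₂ = 2.45×10⁻⁶ T.
The fields oppose: B = |B₁ − B₂| = 3.76×10⁻⁷ T.

B ≈ 0.376 μT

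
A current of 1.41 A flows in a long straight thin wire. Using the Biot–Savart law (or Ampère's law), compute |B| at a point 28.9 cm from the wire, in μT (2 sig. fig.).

For an infinitely long straight wire, B = μ₀I/(2πd).
B = (4π×10⁻⁷ × 1.41) / (2π × 0.289) = 9.76×10⁻⁷ T.

B ≈ 0.98 μT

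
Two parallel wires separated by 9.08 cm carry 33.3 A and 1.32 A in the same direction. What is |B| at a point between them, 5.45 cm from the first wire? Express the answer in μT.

B ≈ 115 μT

Each long wire gives B = μ₀I/(2πd). Distances are d₁ = 0.0545 m and d₂ = 0.0363 m.
B₁ = 1.22×10⁻⁴ T, B₂ = 7.27×10⁻⁶ T.
Between parallel currents the two contributions point in opposite directions, so they subtract. B = |B₁ − B₂| = |1.22×10⁻⁴ − 7.27×10⁻⁶| = 1.15×10⁻⁴ T.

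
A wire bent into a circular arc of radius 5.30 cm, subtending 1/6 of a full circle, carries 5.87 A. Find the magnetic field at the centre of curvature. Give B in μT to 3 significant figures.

B ≈ 11.6 μT

The Biot–Savart field of a circular arc at its centre is B = μ₀Iφ/(4πR), with φ = 1.047 rad.
B = (4π×10⁻⁷ × 5.87 × 1.047) / (4π × 0.053) = 1.16×10⁻⁵ T.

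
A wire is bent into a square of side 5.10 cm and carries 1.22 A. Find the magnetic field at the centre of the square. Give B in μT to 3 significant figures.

Each side is a finite straight segment at perpendicular distance d = a/(2 tan(π/4)) = 0.0255 m from the centre, with end-angles ±π/4.
One side contributes B₁ = (μ₀I/4πd)·2 sin(π/4) = 6.77×10⁻⁶ T.
All 4 sides add in the same direction: B = 4 × 6.77×10⁻⁶ = 2.71×10⁻⁵ T.

B ≈ 27.1 μT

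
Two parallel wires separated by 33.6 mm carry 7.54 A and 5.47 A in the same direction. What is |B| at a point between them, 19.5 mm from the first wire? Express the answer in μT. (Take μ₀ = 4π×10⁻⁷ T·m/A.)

B ≈ 0.255 μT

Each long wire gives B = μ₀I/(2πd). Distances are d₁ = 0.0195 m and d₂ = 0.0141 m.
B₁ = 7.73×10⁻⁵ T, B₂ = 7.76×10⁻⁵ T.
Between parallel currents the two contributions point in opposite directions, so they subtract. B = |B₁ − B₂| = |7.73×10⁻⁵ − 7.76×10⁻⁵| = 2.55×10⁻⁷ T.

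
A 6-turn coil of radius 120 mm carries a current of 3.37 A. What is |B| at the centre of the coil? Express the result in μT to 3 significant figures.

B ≈ 106 μT

For an N-turn flat coil, B = Nμ₀I/(2R) with R = 0.12 m.
B = 6 × 1.76×10⁻⁵ T = 1.06×10⁻⁴ T.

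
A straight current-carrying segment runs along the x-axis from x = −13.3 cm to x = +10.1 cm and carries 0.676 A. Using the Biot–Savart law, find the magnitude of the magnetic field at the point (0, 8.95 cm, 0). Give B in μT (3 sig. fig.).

For a finite straight segment, B = (μ₀I/4πd)(sinθ₁ + sinθ₂), where θ₁, θ₂ are the angles from the perpendicular to each end.
The perpendicular distance is d = 0.0895 m; the end-offsets along the wire are a = 0.133 m and b = 0.101 m.
sinθ₁ = 0.133/√(0.133²+0.0895²) = 0.8296; sinθ₂ = 0.101/√(0.101²+0.0895²) = 0.7484.
B = (4π×10⁻⁷ × 0.676) / (4π × 0.0895) × (0.8296 + 0.7484) = 1.19×10⁻⁶ T.

B ≈ 1.19 μT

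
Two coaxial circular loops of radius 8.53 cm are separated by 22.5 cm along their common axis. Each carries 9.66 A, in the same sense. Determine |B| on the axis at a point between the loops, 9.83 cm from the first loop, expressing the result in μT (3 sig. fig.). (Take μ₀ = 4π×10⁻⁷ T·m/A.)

B ≈ 32.4 μT

Each loop contributes B = μ₀IR²/[2(R²+z²)^(3/2)] on the axis, with z measured from that loop.
Loop 1 (z = 0.0983 m): B₁ = 2.00×10⁻⁵ T. Loop 2 (z = 0.1267 m): B₂ = 1.24×10⁻⁵ T.
The fields add: B = B₁ + B₂ = 3.24×10⁻⁵ T.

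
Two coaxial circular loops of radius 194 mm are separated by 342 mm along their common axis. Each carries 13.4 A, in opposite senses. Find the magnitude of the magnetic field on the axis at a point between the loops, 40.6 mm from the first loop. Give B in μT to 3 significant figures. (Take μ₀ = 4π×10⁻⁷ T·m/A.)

B ≈ 33.8 μT

Each loop contributes B = μ₀IR²/[2(R²+z²)^(3/2)] on the axis, with z measured from that loop.
Loop 1 (z = 0.0406 m): B₁ = 4.07×10⁻⁵ T. Loop 2 (z = 0.3014 m): B₂ = 6.88×10⁻⁶ T.
The fields oppose: B = |B₁ − B₂| = 3.38×10⁻⁵ T.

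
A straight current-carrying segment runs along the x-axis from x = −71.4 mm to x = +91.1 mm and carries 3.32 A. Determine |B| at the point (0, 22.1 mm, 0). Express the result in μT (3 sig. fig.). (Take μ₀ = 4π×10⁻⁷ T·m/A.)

For a finite straight segment, B = (μ₀I/4πd)(sinθ₁ + sinθ₂), where θ₁, θ₂ are the angles from the perpendicular to each end.
The perpendicular distance is d = 0.0221 m; the end-offsets along the wire are a = 0.0714 m and b = 0.0911 m.
sinθ₁ = 0.0714/√(0.0714²+0.0221²) = 0.9553; sinθ₂ = 0.0911/√(0.0911²+0.0221²) = 0.9718.
B = (4π×10⁻⁷ × 3.32) / (4π × 0.0221) × (0.9553 + 0.9718) = 2.90×10⁻⁵ T.

B ≈ 29.0 μT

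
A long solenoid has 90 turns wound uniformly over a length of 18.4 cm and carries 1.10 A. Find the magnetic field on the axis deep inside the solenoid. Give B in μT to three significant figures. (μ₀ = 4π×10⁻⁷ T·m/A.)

Inside a long solenoid, B = μ₀nI with n = 489.1 turns/m.
B = 4π×10⁻⁷ × 489.1 × 1.10 = 6.76×10⁻⁴ T.

B ≈ 676 μT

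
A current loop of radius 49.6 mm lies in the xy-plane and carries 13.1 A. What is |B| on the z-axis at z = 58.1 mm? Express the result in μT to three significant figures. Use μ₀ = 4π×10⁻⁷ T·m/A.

On the axis of a circular loop, B = μ₀IR² / [2(R²+z²)^(3/2)].
R² + z² = (0.0496)² + (0.0581)² = 0.005836 m², and (R²+z²)^(3/2) = 4.46×10⁻⁴ m³.
B = (4π×10⁻⁷ × 13.1 × 0.00246) / (2 × 4.46×10⁻⁴) = 4.54×10⁻⁵ T.

B ≈ 45.4 μT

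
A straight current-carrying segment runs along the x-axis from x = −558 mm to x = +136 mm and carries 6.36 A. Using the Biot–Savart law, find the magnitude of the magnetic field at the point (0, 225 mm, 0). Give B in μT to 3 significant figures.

For a finite straight segment, B = (μ₀I/4πd)(sinθ₁ + sinθ₂), where θ₁, θ₂ are the angles from the perpendicular to each end.
The perpendicular distance is d = 0.225 m; the end-offsets along the wire are a = 0.558 m and b = 0.136 m.
sinθ₁ = 0.558/√(0.558²+0.225²) = 0.9274; sinθ₂ = 0.136/√(0.136²+0.225²) = 0.5173.
B = (4π×10⁻⁷ × 6.36) / (4π × 0.225) × (0.9274 + 0.5173) = 4.08×10⁻⁶ T.

B ≈ 4.08 μT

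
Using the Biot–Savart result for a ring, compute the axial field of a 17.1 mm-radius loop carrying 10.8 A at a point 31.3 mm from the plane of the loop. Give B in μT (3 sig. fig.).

On the axis of a circular loop, B = μ₀IR² / [2(R²+z²)^(3/2)].
R² + z² = (0.0171)² + (0.0313)² = 0.001272 m², and (R²+z²)^(3/2) = 4.54×10⁻⁵ m³.
B = (4π×10⁻⁷ × 10.8 × 0.0002924) / (2 × 4.54×10⁻⁵) = 4.37×10⁻⁵ T.

B ≈ 43.7 μT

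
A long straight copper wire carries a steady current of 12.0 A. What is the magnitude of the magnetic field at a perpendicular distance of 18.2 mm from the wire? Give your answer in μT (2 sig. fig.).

For an infinitely long straight wire, B = μ₀I/(2πd).
B = (4π×10⁻⁷ × 12.0) / (2π × 0.0182) = 1.32×10⁻⁴ T.

B ≈ 130 μT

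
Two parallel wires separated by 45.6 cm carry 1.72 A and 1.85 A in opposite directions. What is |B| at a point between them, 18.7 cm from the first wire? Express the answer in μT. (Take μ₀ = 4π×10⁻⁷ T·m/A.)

Each long wire gives B = μ₀I/(2πd). Distances are d₁ = 0.187 m and d₂ = 0.269 m.
B₁ = 1.84×10⁻⁶ T, B₂ = 1.38×10⁻⁶ T.
Between antiparallel currents both contributions point the same way, so they add. B = B₁ + B₂ = 1.84×10⁻⁶ + 1.38×10⁻⁶ = 3.22×10⁻⁶ T.

B ≈ 3.22 μT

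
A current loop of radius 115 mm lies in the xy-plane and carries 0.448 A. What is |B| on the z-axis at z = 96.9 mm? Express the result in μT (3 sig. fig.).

B ≈ 1.09 μT

On the axis of a circular loop, B = μ₀IR² / [2(R²+z²)^(3/2)].
R² + z² = (0.115)² + (0.0969)² = 0.02261 m², and (R²+z²)^(3/2) = 3.40×10⁻³ m³.
B = (4π×10⁻⁷ × 0.448 × 0.01323) / (2 × 3.40×10⁻³) = 1.09×10⁻⁶ T.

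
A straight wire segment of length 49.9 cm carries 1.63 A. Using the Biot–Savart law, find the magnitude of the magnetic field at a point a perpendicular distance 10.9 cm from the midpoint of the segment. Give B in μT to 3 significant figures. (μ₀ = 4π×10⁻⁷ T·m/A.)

B ≈ 2.74 μT

For a finite straight segment, B = (μ₀I/4πd)(sinθ₁ + sinθ₂), where θ₁, θ₂ are the angles from the perpendicular to each end.
The perpendicular from the point meets the wire at its midpoint, so each end is L/2 = 0.2495 m away along the wire.
sinθ₁ = 0.2495/√(0.2495²+0.109²) = 0.9164; sinθ₂ = 0.2495/√(0.2495²+0.109²) = 0.9164.
B = (4π×10⁻⁷ × 1.63) / (4π × 0.109) × (0.9164 + 0.9164) = 2.74×10⁻⁶ T.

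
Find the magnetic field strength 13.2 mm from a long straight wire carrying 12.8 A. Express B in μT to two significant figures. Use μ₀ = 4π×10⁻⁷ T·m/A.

B ≈ 190 μT

For an infinitely long straight wire, B = μ₀I/(2πd).
B = (4π×10⁻⁷ × 12.8) / (2π × 0.0132) = 1.94×10⁻⁴ T.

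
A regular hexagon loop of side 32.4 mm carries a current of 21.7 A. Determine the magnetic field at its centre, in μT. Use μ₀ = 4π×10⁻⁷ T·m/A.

Each side is a finite straight segment at perpendicular distance d = a/(2 tan(π/6)) = 0.02806 m from the centre, with end-angles ±π/6.
One side contributes B₁ = (μ₀I/4πd)·2 sin(π/6) = 7.73×10⁻⁵ T.
All 6 sides add in the same direction: B = 6 × 7.73×10⁻⁵ = 4.64×10⁻⁴ T.

B ≈ 464 μT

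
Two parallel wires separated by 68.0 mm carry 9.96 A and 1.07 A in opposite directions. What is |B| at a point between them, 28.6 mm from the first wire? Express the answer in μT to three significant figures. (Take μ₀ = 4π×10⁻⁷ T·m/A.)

Each long wire gives B = μ₀I/(2πd). Distances are d₁ = 0.0286 m and d₂ = 0.0394 m.
B₁ = 6.97×10⁻⁵ T, B₂ = 5.43×10⁻⁶ T.
Between antiparallel currents both contributions point the same way, so they add. B = B₁ + B₂ = 6.97×10⁻⁵ + 5.43×10⁻⁶ = 7.51×10⁻⁵ T.

B ≈ 75.1 μT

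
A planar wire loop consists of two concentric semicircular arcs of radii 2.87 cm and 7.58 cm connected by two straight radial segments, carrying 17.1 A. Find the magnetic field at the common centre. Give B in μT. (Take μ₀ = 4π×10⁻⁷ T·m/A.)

B ≈ 116 μT

The radial connectors point toward the centre, so dl × r̂ = 0 and they contribute nothing.
Each semicircle gives μ₀I/(4R): inner arc 1.87×10⁻⁴ T, outer arc 7.09×10⁻⁵ T.
The two arcs carry current in opposite angular senses, so their fields oppose: B = |1.87×10⁻⁴ − 7.09×10⁻⁵| = 1.16×10⁻⁴ T.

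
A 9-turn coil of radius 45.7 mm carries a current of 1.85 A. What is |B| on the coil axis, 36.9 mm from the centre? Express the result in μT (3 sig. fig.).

B ≈ 108 μT

For an N-turn flat coil, B = Nμ₀IR²/[2(R²+z²)^(3/2)] with R = 0.0457 m, z = 0.0369 m.
B = 9 × 1.20×10⁻⁵ T = 1.08×10⁻⁴ T.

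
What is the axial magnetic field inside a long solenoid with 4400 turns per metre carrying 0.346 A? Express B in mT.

Inside a long solenoid, B = μ₀nI with n = 4400 turns/m.
B = 4π×10⁻⁷ × 4400 × 0.346 = 1.91×10⁻³ T.

B ≈ 1.91 mT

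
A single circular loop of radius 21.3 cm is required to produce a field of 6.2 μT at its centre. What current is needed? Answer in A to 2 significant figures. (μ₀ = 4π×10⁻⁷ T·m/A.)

I ≈ 2.1 A

At the centre of a circular loop B = μ₀I/(2R), so I = 2RB/μ₀.
With R = 0.213 m, I = 2 × 0.213 × 6.20×10⁻⁶ / (4π×10⁻⁷) = 2.10 A.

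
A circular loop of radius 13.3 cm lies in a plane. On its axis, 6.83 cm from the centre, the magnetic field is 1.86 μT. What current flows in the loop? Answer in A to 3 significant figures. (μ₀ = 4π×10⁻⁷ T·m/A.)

I ≈ 0.559 A

On the axis of a loop, B = μ₀IR²/[2(R²+z²)^(3/2)], so I = 2B(R²+z²)^(3/2)/(μ₀R²).
R² + z² = 0.01769 + 0.004665 = 0.02235 m²; raised to 3/2 gives 3.34×10⁻³ m³.
I = 2 × 1.86×10⁻⁶ × 3.34×10⁻³ / (1.26×10⁻⁶ × 0.01769) = 0.559 A.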